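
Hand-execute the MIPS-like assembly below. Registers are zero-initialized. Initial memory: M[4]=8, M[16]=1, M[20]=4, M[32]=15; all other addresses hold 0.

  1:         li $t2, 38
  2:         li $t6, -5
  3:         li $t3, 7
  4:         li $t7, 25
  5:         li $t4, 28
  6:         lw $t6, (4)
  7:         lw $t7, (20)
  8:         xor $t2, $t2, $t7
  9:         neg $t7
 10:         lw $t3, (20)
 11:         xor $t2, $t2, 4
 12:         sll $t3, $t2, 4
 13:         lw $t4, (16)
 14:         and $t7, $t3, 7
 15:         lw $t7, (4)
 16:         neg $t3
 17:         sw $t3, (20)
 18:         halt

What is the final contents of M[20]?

-608

li $t2, 38 → $t2=38
li $t6, -5 → $t6=-5
li $t3, 7 → $t3=7
li $t7, 25 → $t7=25
li $t4, 28 → $t4=28
lw $t6, (4) → $t6=M[4]=8
lw $t7, (20) → $t7=M[20]=4
xor $t2, $t2, $t7 → $t2=38^4=34
neg $t7 → $t7=-(4)=-4
lw $t3, (20) → $t3=M[20]=4
xor $t2, $t2, 4 → $t2=34^4=38
sll $t3, $t2, 4 → $t3=38<<4=608
lw $t4, (16) → $t4=M[16]=1
and $t7, $t3, 7 → $t7=608&7=0
lw $t7, (4) → $t7=M[4]=8
neg $t3 → $t3=-(608)=-608
sw $t3, (20) → M[20]=-608
halt.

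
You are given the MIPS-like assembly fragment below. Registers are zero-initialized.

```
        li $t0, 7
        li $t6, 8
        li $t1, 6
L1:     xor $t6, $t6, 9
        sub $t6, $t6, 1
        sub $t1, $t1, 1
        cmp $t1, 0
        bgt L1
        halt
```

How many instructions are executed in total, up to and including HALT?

after li $t0, 7: $t0=7
after li $t6, 8: $t6=8
after li $t1, 6: $t1=6
after xor $t6, $t6, 9: $t6=8^9=1
after sub $t6, $t6, 1: $t6=1-1=0
after sub $t1, $t1, 1: $t1=6-1=5
cmp $t1, 0  (cmp 5,0)
bgt L1: taken
after xor $t6, $t6, 9: $t6=0^9=9
after sub $t6, $t6, 1: $t6=9-1=8
after sub $t1, $t1, 1: $t1=5-1=4
cmp $t1, 0  (cmp 4,0)
bgt L1: taken
after xor $t6, $t6, 9: $t6=8^9=1
after sub $t6, $t6, 1: $t6=1-1=0
after sub $t1, $t1, 1: $t1=4-1=3
cmp $t1, 0  (cmp 3,0)
bgt L1: taken
after xor $t6, $t6, 9: $t6=0^9=9
after sub $t6, $t6, 1: $t6=9-1=8
after sub $t1, $t1, 1: $t1=3-1=2
cmp $t1, 0  (cmp 2,0)
bgt L1: taken
after xor $t6, $t6, 9: $t6=8^9=1
after sub $t6, $t6, 1: $t6=1-1=0
after sub $t1, $t1, 1: $t1=2-1=1
cmp $t1, 0  (cmp 1,0)
bgt L1: taken
after xor $t6, $t6, 9: $t6=0^9=9
after sub $t6, $t6, 1: $t6=9-1=8
after sub $t1, $t1, 1: $t1=1-1=0
cmp $t1, 0  (cmp 0,0)
bgt L1: not taken
halt.
Total executed instructions: 34.

34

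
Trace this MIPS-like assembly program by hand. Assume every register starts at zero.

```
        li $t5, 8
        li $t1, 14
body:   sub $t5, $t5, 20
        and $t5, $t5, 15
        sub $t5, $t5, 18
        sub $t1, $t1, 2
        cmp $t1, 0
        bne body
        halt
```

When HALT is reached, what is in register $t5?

li $t5, 8 → $t5=8
li $t1, 14 → $t1=14
sub $t5, $t5, 20 → $t5=8-20=-12
and $t5, $t5, 15 → $t5=(-12)&15=4
sub $t5, $t5, 18 → $t5=4-18=-14
sub $t1, $t1, 2 → $t1=14-2=12
cmp $t1, 0  (cmp 12,0)
bne body: taken
sub $t5, $t5, 20 → $t5=(-14)-20=-34
and $t5, $t5, 15 → $t5=(-34)&15=14
sub $t5, $t5, 18 → $t5=14-18=-4
sub $t1, $t1, 2 → $t1=12-2=10
cmp $t1, 0  (cmp 10,0)
bne body: taken
sub $t5, $t5, 20 → $t5=(-4)-20=-24
and $t5, $t5, 15 → $t5=(-24)&15=8
sub $t5, $t5, 18 → $t5=8-18=-10
sub $t1, $t1, 2 → $t1=10-2=8
cmp $t1, 0  (cmp 8,0)
bne body: taken
sub $t5, $t5, 20 → $t5=(-10)-20=-30
and $t5, $t5, 15 → $t5=(-30)&15=2
sub $t5, $t5, 18 → $t5=2-18=-16
sub $t1, $t1, 2 → $t1=8-2=6
cmp $t1, 0  (cmp 6,0)
bne body: taken
sub $t5, $t5, 20 → $t5=(-16)-20=-36
and $t5, $t5, 15 → $t5=(-36)&15=12
sub $t5, $t5, 18 → $t5=12-18=-6
sub $t1, $t1, 2 → $t1=6-2=4
cmp $t1, 0  (cmp 4,0)
bne body: taken
sub $t5, $t5, 20 → $t5=(-6)-20=-26
and $t5, $t5, 15 → $t5=(-26)&15=6
sub $t5, $t5, 18 → $t5=6-18=-12
sub $t1, $t1, 2 → $t1=4-2=2
cmp $t1, 0  (cmp 2,0)
bne body: taken
sub $t5, $t5, 20 → $t5=(-12)-20=-32
and $t5, $t5, 15 → $t5=(-32)&15=0
sub $t5, $t5, 18 → $t5=0-18=-18
sub $t1, $t1, 2 → $t1=2-2=0
cmp $t1, 0  (cmp 0,0)
bne body: not taken
halt.

-18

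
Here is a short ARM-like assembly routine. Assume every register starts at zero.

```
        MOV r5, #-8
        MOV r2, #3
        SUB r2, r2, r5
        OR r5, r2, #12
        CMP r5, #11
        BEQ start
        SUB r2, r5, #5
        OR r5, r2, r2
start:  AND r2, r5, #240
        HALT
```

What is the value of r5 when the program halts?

MOV r5, #-8 → r5=-8
MOV r2, #3 → r2=3
SUB r2, r2, r5 → r2=3-(-8)=11
OR r5, r2, #12 → r5=11|12=15
CMP r5, #11  (cmp 15,11)
BEQ start: not taken
SUB r2, r5, #5 → r2=15-5=10
OR r5, r2, r2 → r5=10|10=10
AND r2, r5, #240 → r2=10&240=0
halt.

10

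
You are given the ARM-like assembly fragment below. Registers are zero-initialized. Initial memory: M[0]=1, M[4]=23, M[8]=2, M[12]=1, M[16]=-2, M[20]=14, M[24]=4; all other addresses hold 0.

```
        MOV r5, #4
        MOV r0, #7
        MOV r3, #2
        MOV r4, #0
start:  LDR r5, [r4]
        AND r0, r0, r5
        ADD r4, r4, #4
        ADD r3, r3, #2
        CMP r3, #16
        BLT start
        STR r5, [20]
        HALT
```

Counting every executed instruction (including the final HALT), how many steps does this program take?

MOV r5, #4 → r5=4
MOV r0, #7 → r0=7
MOV r3, #2 → r3=2
MOV r4, #0 → r4=0
LDR r5, [r4] → r5=M[0]=1
AND r0, r0, r5 → r0=7&1=1
ADD r4, r4, #4 → r4=0+4=4
ADD r3, r3, #2 → r3=2+2=4
CMP r3, #16  (cmp 4,16)
BLT start: taken
LDR r5, [r4] → r5=M[4]=23
AND r0, r0, r5 → r0=1&23=1
ADD r4, r4, #4 → r4=4+4=8
ADD r3, r3, #2 → r3=4+2=6
CMP r3, #16  (cmp 6,16)
BLT start: taken
LDR r5, [r4] → r5=M[8]=2
AND r0, r0, r5 → r0=1&2=0
ADD r4, r4, #4 → r4=8+4=12
ADD r3, r3, #2 → r3=6+2=8
CMP r3, #16  (cmp 8,16)
BLT start: taken
LDR r5, [r4] → r5=M[12]=1
AND r0, r0, r5 → r0=0&1=0
ADD r4, r4, #4 → r4=12+4=16
ADD r3, r3, #2 → r3=8+2=10
CMP r3, #16  (cmp 10,16)
BLT start: taken
LDR r5, [r4] → r5=M[16]=-2
AND r0, r0, r5 → r0=0&(-2)=0
ADD r4, r4, #4 → r4=16+4=20
ADD r3, r3, #2 → r3=10+2=12
CMP r3, #16  (cmp 12,16)
BLT start: taken
LDR r5, [r4] → r5=M[20]=14
AND r0, r0, r5 → r0=0&14=0
ADD r4, r4, #4 → r4=20+4=24
ADD r3, r3, #2 → r3=12+2=14
CMP r3, #16  (cmp 14,16)
BLT start: taken
LDR r5, [r4] → r5=M[24]=4
AND r0, r0, r5 → r0=0&4=0
ADD r4, r4, #4 → r4=24+4=28
ADD r3, r3, #2 → r3=14+2=16
CMP r3, #16  (cmp 16,16)
BLT start: not taken
STR r5, [20] → M[20]=4
halt.
Total executed instructions: 48.

48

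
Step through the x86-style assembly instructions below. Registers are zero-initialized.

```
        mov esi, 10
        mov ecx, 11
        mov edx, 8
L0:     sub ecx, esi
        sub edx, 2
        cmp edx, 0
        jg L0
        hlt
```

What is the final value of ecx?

after mov esi, 10: esi=10
after mov ecx, 11: ecx=11
after mov edx, 8: edx=8
after sub ecx, esi: ecx=11-10=1
after sub edx, 2: edx=8-2=6
cmp edx, 0  (cmp 6,0)
jg L0: taken
after sub ecx, esi: ecx=1-10=-9
after sub edx, 2: edx=6-2=4
cmp edx, 0  (cmp 4,0)
jg L0: taken
after sub ecx, esi: ecx=(-9)-10=-19
after sub edx, 2: edx=4-2=2
cmp edx, 0  (cmp 2,0)
jg L0: taken
after sub ecx, esi: ecx=(-19)-10=-29
after sub edx, 2: edx=2-2=0
cmp edx, 0  (cmp 0,0)
jg L0: not taken
halt.

-29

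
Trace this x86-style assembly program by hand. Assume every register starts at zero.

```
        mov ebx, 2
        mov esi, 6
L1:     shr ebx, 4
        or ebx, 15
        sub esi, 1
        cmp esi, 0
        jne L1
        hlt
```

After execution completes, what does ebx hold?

15

after mov ebx, 2: ebx=2
after mov esi, 6: esi=6
after shr ebx, 4: ebx=2>>4=0
after or ebx, 15: ebx=0|15=15
after sub esi, 1: esi=6-1=5
cmp esi, 0  (cmp 5,0)
jne L1: taken
after shr ebx, 4: ebx=15>>4=0
after or ebx, 15: ebx=0|15=15
after sub esi, 1: esi=5-1=4
cmp esi, 0  (cmp 4,0)
jne L1: taken
after shr ebx, 4: ebx=15>>4=0
after or ebx, 15: ebx=0|15=15
after sub esi, 1: esi=4-1=3
cmp esi, 0  (cmp 3,0)
jne L1: taken
after shr ebx, 4: ebx=15>>4=0
after or ebx, 15: ebx=0|15=15
after sub esi, 1: esi=3-1=2
cmp esi, 0  (cmp 2,0)
jne L1: taken
after shr ebx, 4: ebx=15>>4=0
after or ebx, 15: ebx=0|15=15
after sub esi, 1: esi=2-1=1
cmp esi, 0  (cmp 1,0)
jne L1: taken
after shr ebx, 4: ebx=15>>4=0
after or ebx, 15: ebx=0|15=15
after sub esi, 1: esi=1-1=0
cmp esi, 0  (cmp 0,0)
jne L1: not taken
halt.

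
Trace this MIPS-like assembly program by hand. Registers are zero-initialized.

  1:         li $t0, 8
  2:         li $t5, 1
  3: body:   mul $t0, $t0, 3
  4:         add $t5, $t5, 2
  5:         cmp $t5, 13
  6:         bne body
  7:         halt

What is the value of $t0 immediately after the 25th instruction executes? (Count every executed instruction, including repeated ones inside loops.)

$t0=8
$t5=1
$t0=8*3=24
$t5=1+2=3
cmp $t5, 13  (cmp 3,13)
bne body: taken
$t0=24*3=72
$t5=3+2=5
cmp $t5, 13  (cmp 5,13)
bne body: taken
$t0=72*3=216
$t5=5+2=7
cmp $t5, 13  (cmp 7,13)
bne body: taken
$t0=216*3=648
$t5=7+2=9
cmp $t5, 13  (cmp 9,13)
bne body: taken
$t0=648*3=1944
$t5=9+2=11
cmp $t5, 13  (cmp 11,13)
bne body: taken
$t0=1944*3=5832
$t5=11+2=13
cmp $t5, 13  (cmp 13,13)
After step 25: $t0 = 5832.

5832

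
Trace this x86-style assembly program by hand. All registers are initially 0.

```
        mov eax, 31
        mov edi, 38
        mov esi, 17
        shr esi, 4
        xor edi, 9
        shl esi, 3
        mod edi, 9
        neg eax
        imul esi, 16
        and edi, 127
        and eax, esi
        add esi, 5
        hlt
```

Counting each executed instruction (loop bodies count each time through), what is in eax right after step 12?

128

after mov eax, 31: eax=31
after mov edi, 38: edi=38
after mov esi, 17: esi=17
after shr esi, 4: esi=17>>4=1
after xor edi, 9: edi=38^9=47
after shl esi, 3: esi=1<<3=8
after mod edi, 9: edi=47%9=2
after neg eax: eax=-(31)=-31
after imul esi, 16: esi=8*16=128
after and edi, 127: edi=2&127=2
after and eax, esi: eax=(-31)&128=128
after add esi, 5: esi=128+5=133
After step 12: eax = 128.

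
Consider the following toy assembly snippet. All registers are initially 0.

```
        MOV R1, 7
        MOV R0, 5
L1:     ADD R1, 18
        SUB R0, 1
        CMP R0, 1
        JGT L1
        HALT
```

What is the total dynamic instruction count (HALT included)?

19

MOV R1, 7 → R1=7
MOV R0, 5 → R0=5
ADD R1, 18 → R1=7+18=25
SUB R0, 1 → R0=5-1=4
CMP R0, 1  (cmp 4,1)
JGT L1: taken
ADD R1, 18 → R1=25+18=43
SUB R0, 1 → R0=4-1=3
CMP R0, 1  (cmp 3,1)
JGT L1: taken
ADD R1, 18 → R1=43+18=61
SUB R0, 1 → R0=3-1=2
CMP R0, 1  (cmp 2,1)
JGT L1: taken
ADD R1, 18 → R1=61+18=79
SUB R0, 1 → R0=2-1=1
CMP R0, 1  (cmp 1,1)
JGT L1: not taken
halt.
Total executed instructions: 19.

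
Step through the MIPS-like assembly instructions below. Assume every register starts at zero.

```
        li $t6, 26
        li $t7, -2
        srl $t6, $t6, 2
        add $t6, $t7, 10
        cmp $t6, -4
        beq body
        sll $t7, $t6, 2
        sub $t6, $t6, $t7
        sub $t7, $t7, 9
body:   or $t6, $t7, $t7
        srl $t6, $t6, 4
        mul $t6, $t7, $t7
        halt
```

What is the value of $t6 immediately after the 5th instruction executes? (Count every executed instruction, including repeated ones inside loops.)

$t6=26
$t7=-2
$t6=26>>2=6
$t6=(-2)+10=8
cmp $t6, -4  (cmp 8,-4)
After step 5: $t6 = 8.

8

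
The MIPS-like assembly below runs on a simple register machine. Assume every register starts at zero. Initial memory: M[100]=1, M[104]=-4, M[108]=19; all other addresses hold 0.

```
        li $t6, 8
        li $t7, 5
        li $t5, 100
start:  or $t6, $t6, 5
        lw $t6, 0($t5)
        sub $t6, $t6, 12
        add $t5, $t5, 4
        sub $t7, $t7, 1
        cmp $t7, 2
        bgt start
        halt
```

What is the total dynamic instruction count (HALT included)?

$t6=8
$t7=5
$t5=100
$t6=8|5=13
$t6=M[100]=1
$t6=1-12=-11
$t5=100+4=104
$t7=5-1=4
cmp $t7, 2  (cmp 4,2)
bgt start: taken
$t6=(-11)|5=-11
$t6=M[104]=-4
$t6=(-4)-12=-16
$t5=104+4=108
$t7=4-1=3
cmp $t7, 2  (cmp 3,2)
bgt start: taken
$t6=(-16)|5=-11
$t6=M[108]=19
$t6=19-12=7
$t5=108+4=112
$t7=3-1=2
cmp $t7, 2  (cmp 2,2)
bgt start: not taken
halt.
Total executed instructions: 25.

25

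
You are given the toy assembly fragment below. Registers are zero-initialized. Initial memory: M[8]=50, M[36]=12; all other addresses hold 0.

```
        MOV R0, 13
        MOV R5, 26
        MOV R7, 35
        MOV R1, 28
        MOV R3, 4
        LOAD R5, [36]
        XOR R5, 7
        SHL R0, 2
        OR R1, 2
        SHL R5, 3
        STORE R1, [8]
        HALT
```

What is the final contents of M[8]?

30

after MOV R0, 13: R0=13
after MOV R5, 26: R5=26
after MOV R7, 35: R7=35
after MOV R1, 28: R1=28
after MOV R3, 4: R3=4
after LOAD R5, [36]: R5=M[36]=12
after XOR R5, 7: R5=12^7=11
after SHL R0, 2: R0=13<<2=52
after OR R1, 2: R1=28|2=30
after SHL R5, 3: R5=11<<3=88
STORE R1, [8] → M[8]=30
halt.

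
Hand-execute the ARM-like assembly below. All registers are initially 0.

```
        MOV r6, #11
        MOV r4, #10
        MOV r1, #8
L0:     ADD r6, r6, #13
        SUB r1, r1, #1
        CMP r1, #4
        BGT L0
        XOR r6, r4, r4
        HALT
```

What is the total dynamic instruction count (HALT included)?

21

r6=11
r4=10
r1=8
r6=11+13=24
r1=8-1=7
CMP r1, #4  (cmp 7,4)
BGT L0: taken
r6=24+13=37
r1=7-1=6
CMP r1, #4  (cmp 6,4)
BGT L0: taken
r6=37+13=50
r1=6-1=5
CMP r1, #4  (cmp 5,4)
BGT L0: taken
r6=50+13=63
r1=5-1=4
CMP r1, #4  (cmp 4,4)
BGT L0: not taken
r6=10^10=0
halt.
Total executed instructions: 21.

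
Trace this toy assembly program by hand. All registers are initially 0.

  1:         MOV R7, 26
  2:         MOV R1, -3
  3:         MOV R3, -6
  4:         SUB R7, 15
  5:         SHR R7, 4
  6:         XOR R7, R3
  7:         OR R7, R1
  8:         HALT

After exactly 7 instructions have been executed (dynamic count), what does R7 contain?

MOV R7, 26 → R7=26
MOV R1, -3 → R1=-3
MOV R3, -6 → R3=-6
SUB R7, 15 → R7=26-15=11
SHR R7, 4 → R7=11>>4=0
XOR R7, R3 → R7=0^(-6)=-6
OR R7, R1 → R7=(-6)|(-3)=-1
After step 7: R7 = -1.

-1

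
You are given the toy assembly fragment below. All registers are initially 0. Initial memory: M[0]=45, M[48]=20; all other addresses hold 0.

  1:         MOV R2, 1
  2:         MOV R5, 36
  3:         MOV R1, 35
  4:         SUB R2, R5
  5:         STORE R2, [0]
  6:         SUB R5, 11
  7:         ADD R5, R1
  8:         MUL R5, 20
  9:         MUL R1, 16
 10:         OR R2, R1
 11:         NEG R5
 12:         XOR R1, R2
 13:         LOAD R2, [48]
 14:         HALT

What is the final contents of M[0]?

-35

R2=1
R5=36
R1=35
R2=1-36=-35
STORE R2, [0] → M[0]=-35
R5=36-11=25
R5=25+35=60
R5=60*20=1200
R1=35*16=560
R2=(-35)|560=-3
R5=-(1200)=-1200
R1=560^(-3)=-563
R2=M[48]=20
halt.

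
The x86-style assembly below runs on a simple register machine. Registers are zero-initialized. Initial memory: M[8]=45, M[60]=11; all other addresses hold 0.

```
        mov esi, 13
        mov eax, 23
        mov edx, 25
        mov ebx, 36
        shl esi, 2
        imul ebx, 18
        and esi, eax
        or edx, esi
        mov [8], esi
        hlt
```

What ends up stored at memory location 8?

after mov esi, 13: esi=13
after mov eax, 23: eax=23
after mov edx, 25: edx=25
after mov ebx, 36: ebx=36
after shl esi, 2: esi=13<<2=52
after imul ebx, 18: ebx=36*18=648
after and esi, eax: esi=52&23=20
after or edx, esi: edx=25|20=29
mov [8], esi → M[8]=20
halt.

20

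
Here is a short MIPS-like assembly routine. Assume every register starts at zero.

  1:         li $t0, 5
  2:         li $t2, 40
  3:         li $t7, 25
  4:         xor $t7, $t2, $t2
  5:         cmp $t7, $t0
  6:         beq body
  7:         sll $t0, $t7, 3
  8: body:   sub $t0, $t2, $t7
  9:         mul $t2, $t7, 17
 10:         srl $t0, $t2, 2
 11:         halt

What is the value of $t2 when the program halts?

$t0=5
$t2=40
$t7=25
$t7=40^40=0
cmp $t7, $t0  (cmp 0,5)
beq body: not taken
$t0=0<<3=0
$t0=40-0=40
$t2=0*17=0
$t0=0>>2=0
halt.

0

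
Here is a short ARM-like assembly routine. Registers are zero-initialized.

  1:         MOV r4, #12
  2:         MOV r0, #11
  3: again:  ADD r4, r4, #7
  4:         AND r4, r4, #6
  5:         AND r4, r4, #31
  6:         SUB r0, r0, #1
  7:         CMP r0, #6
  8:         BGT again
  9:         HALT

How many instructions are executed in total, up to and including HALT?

r4=12
r0=11
r4=12+7=19
r4=19&6=2
r4=2&31=2
r0=11-1=10
CMP r0, #6  (cmp 10,6)
BGT again: taken
r4=2+7=9
r4=9&6=0
r4=0&31=0
r0=10-1=9
CMP r0, #6  (cmp 9,6)
BGT again: taken
r4=0+7=7
r4=7&6=6
r4=6&31=6
r0=9-1=8
CMP r0, #6  (cmp 8,6)
BGT again: taken
r4=6+7=13
r4=13&6=4
r4=4&31=4
r0=8-1=7
CMP r0, #6  (cmp 7,6)
BGT again: taken
r4=4+7=11
r4=11&6=2
r4=2&31=2
r0=7-1=6
CMP r0, #6  (cmp 6,6)
BGT again: not taken
halt.
Total executed instructions: 33.

33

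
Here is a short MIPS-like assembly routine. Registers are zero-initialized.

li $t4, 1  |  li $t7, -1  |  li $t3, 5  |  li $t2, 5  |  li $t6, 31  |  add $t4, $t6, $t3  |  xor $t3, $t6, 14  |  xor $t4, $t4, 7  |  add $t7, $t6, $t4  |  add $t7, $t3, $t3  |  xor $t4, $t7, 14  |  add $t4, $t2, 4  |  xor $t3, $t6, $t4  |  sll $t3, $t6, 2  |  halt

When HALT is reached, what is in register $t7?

34

li $t4, 1 → $t4=1
li $t7, -1 → $t7=-1
li $t3, 5 → $t3=5
li $t2, 5 → $t2=5
li $t6, 31 → $t6=31
add $t4, $t6, $t3 → $t4=31+5=36
xor $t3, $t6, 14 → $t3=31^14=17
xor $t4, $t4, 7 → $t4=36^7=35
add $t7, $t6, $t4 → $t7=31+35=66
add $t7, $t3, $t3 → $t7=17+17=34
xor $t4, $t7, 14 → $t4=34^14=44
add $t4, $t2, 4 → $t4=5+4=9
xor $t3, $t6, $t4 → $t3=31^9=22
sll $t3, $t6, 2 → $t3=31<<2=124
halt.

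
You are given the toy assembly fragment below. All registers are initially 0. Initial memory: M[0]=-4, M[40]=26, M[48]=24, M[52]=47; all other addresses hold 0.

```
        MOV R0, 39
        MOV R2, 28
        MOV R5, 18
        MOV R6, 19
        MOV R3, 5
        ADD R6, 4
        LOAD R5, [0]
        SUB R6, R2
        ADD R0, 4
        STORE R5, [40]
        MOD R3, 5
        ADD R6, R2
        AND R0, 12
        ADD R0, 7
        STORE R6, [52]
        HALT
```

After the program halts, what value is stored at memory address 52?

23

MOV R0, 39 → R0=39
MOV R2, 28 → R2=28
MOV R5, 18 → R5=18
MOV R6, 19 → R6=19
MOV R3, 5 → R3=5
ADD R6, 4 → R6=19+4=23
LOAD R5, [0] → R5=M[0]=-4
SUB R6, R2 → R6=23-28=-5
ADD R0, 4 → R0=39+4=43
STORE R5, [40] → M[40]=-4
MOD R3, 5 → R3=5%5=0
ADD R6, R2 → R6=(-5)+28=23
AND R0, 12 → R0=43&12=8
ADD R0, 7 → R0=8+7=15
STORE R6, [52] → M[52]=23
halt.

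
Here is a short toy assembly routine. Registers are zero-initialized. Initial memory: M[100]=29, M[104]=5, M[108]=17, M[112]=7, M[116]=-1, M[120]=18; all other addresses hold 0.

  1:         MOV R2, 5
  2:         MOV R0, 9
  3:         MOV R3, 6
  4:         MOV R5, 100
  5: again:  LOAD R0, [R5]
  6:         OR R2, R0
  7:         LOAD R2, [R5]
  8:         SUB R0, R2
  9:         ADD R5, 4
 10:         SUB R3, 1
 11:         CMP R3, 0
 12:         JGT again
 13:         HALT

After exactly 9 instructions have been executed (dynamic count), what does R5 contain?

R2=5
R0=9
R3=6
R5=100
R0=M[100]=29
R2=5|29=29
R2=M[100]=29
R0=29-29=0
R5=100+4=104
After step 9: R5 = 104.

104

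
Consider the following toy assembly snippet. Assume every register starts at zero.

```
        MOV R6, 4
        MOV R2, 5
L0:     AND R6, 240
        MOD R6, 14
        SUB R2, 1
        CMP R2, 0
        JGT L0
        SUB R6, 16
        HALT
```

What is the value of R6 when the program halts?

MOV R6, 4 → R6=4
MOV R2, 5 → R2=5
AND R6, 240 → R6=4&240=0
MOD R6, 14 → R6=0%14=0
SUB R2, 1 → R2=5-1=4
CMP R2, 0  (cmp 4,0)
JGT L0: taken
AND R6, 240 → R6=0&240=0
MOD R6, 14 → R6=0%14=0
SUB R2, 1 → R2=4-1=3
CMP R2, 0  (cmp 3,0)
JGT L0: taken
AND R6, 240 → R6=0&240=0
MOD R6, 14 → R6=0%14=0
SUB R2, 1 → R2=3-1=2
CMP R2, 0  (cmp 2,0)
JGT L0: taken
AND R6, 240 → R6=0&240=0
MOD R6, 14 → R6=0%14=0
SUB R2, 1 → R2=2-1=1
CMP R2, 0  (cmp 1,0)
JGT L0: taken
AND R6, 240 → R6=0&240=0
MOD R6, 14 → R6=0%14=0
SUB R2, 1 → R2=1-1=0
CMP R2, 0  (cmp 0,0)
JGT L0: not taken
SUB R6, 16 → R6=0-16=-16
halt.

-16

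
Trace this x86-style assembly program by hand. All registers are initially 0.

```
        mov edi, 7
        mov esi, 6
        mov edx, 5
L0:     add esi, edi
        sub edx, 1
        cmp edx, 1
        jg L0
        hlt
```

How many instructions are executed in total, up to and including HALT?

edi=7
esi=6
edx=5
esi=6+7=13
edx=5-1=4
cmp edx, 1  (cmp 4,1)
jg L0: taken
esi=13+7=20
edx=4-1=3
cmp edx, 1  (cmp 3,1)
jg L0: taken
esi=20+7=27
edx=3-1=2
cmp edx, 1  (cmp 2,1)
jg L0: taken
esi=27+7=34
edx=2-1=1
cmp edx, 1  (cmp 1,1)
jg L0: not taken
halt.
Total executed instructions: 20.

20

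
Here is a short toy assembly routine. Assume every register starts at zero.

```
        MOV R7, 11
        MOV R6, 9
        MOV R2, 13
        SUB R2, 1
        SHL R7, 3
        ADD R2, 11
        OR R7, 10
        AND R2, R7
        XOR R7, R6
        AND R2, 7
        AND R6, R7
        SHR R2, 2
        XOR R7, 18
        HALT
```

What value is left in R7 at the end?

65

MOV R7, 11 → R7=11
MOV R6, 9 → R6=9
MOV R2, 13 → R2=13
SUB R2, 1 → R2=13-1=12
SHL R7, 3 → R7=11<<3=88
ADD R2, 11 → R2=12+11=23
OR R7, 10 → R7=88|10=90
AND R2, R7 → R2=23&90=18
XOR R7, R6 → R7=90^9=83
AND R2, 7 → R2=18&7=2
AND R6, R7 → R6=9&83=1
SHR R2, 2 → R2=2>>2=0
XOR R7, 18 → R7=83^18=65
halt.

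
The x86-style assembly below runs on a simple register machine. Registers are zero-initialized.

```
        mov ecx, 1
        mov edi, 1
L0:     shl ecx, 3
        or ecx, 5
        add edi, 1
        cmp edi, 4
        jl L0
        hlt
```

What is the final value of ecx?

877

mov ecx, 1 → ecx=1
mov edi, 1 → edi=1
shl ecx, 3 → ecx=1<<3=8
or ecx, 5 → ecx=8|5=13
add edi, 1 → edi=1+1=2
cmp edi, 4  (cmp 2,4)
jl L0: taken
shl ecx, 3 → ecx=13<<3=104
or ecx, 5 → ecx=104|5=109
add edi, 1 → edi=2+1=3
cmp edi, 4  (cmp 3,4)
jl L0: taken
shl ecx, 3 → ecx=109<<3=872
or ecx, 5 → ecx=872|5=877
add edi, 1 → edi=3+1=4
cmp edi, 4  (cmp 4,4)
jl L0: not taken
halt.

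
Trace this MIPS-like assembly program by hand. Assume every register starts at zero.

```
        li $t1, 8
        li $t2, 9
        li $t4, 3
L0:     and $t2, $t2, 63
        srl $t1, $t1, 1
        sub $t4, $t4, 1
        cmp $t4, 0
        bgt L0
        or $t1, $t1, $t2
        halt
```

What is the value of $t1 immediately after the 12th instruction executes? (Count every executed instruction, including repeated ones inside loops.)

2

$t1=8
$t2=9
$t4=3
$t2=9&63=9
$t1=8>>1=4
$t4=3-1=2
cmp $t4, 0  (cmp 2,0)
bgt L0: taken
$t2=9&63=9
$t1=4>>1=2
$t4=2-1=1
cmp $t4, 0  (cmp 1,0)
After step 12: $t1 = 2.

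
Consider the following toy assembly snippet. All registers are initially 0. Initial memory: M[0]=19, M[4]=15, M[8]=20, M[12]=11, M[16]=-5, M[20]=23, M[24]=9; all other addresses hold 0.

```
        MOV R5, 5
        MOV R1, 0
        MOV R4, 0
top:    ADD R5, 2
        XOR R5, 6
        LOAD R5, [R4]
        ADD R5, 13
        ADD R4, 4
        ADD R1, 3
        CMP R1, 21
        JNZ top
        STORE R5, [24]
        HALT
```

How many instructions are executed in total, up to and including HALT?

61

MOV R5, 5 → R5=5
MOV R1, 0 → R1=0
MOV R4, 0 → R4=0
ADD R5, 2 → R5=5+2=7
XOR R5, 6 → R5=7^6=1
LOAD R5, [R4] → R5=M[0]=19
ADD R5, 13 → R5=19+13=32
ADD R4, 4 → R4=0+4=4
ADD R1, 3 → R1=0+3=3
CMP R1, 21  (cmp 3,21)
JNZ top: taken
ADD R5, 2 → R5=32+2=34
XOR R5, 6 → R5=34^6=36
LOAD R5, [R4] → R5=M[4]=15
ADD R5, 13 → R5=15+13=28
ADD R4, 4 → R4=4+4=8
ADD R1, 3 → R1=3+3=6
CMP R1, 21  (cmp 6,21)
JNZ top: taken
ADD R5, 2 → R5=28+2=30
XOR R5, 6 → R5=30^6=24
LOAD R5, [R4] → R5=M[8]=20
ADD R5, 13 → R5=20+13=33
ADD R4, 4 → R4=8+4=12
ADD R1, 3 → R1=6+3=9
CMP R1, 21  (cmp 9,21)
JNZ top: taken
ADD R5, 2 → R5=33+2=35
XOR R5, 6 → R5=35^6=37
LOAD R5, [R4] → R5=M[12]=11
ADD R5, 13 → R5=11+13=24
ADD R4, 4 → R4=12+4=16
ADD R1, 3 → R1=9+3=12
CMP R1, 21  (cmp 12,21)
JNZ top: taken
ADD R5, 2 → R5=24+2=26
XOR R5, 6 → R5=26^6=28
LOAD R5, [R4] → R5=M[16]=-5
ADD R5, 13 → R5=(-5)+13=8
ADD R4, 4 → R4=16+4=20
ADD R1, 3 → R1=12+3=15
CMP R1, 21  (cmp 15,21)
JNZ top: taken
ADD R5, 2 → R5=8+2=10
XOR R5, 6 → R5=10^6=12
LOAD R5, [R4] → R5=M[20]=23
ADD R5, 13 → R5=23+13=36
ADD R4, 4 → R4=20+4=24
ADD R1, 3 → R1=15+3=18
CMP R1, 21  (cmp 18,21)
JNZ top: taken
ADD R5, 2 → R5=36+2=38
XOR R5, 6 → R5=38^6=32
LOAD R5, [R4] → R5=M[24]=9
ADD R5, 13 → R5=9+13=22
ADD R4, 4 → R4=24+4=28
ADD R1, 3 → R1=18+3=21
CMP R1, 21  (cmp 21,21)
JNZ top: not taken
STORE R5, [24] → M[24]=22
halt.
Total executed instructions: 61.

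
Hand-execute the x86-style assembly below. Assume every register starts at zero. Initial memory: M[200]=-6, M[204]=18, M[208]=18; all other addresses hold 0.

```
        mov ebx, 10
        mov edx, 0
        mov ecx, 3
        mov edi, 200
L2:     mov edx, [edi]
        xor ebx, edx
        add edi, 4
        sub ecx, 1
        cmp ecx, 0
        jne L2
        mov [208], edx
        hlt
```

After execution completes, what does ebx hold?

after mov ebx, 10: ebx=10
after mov edx, 0: edx=0
after mov ecx, 3: ecx=3
after mov edi, 200: edi=200
after mov edx, [edi]: edx=M[200]=-6
after xor ebx, edx: ebx=10^(-6)=-16
after add edi, 4: edi=200+4=204
after sub ecx, 1: ecx=3-1=2
cmp ecx, 0  (cmp 2,0)
jne L2: taken
after mov edx, [edi]: edx=M[204]=18
after xor ebx, edx: ebx=(-16)^18=-30
after add edi, 4: edi=204+4=208
after sub ecx, 1: ecx=2-1=1
cmp ecx, 0  (cmp 1,0)
jne L2: taken
after mov edx, [edi]: edx=M[208]=18
after xor ebx, edx: ebx=(-30)^18=-16
after add edi, 4: edi=208+4=212
after sub ecx, 1: ecx=1-1=0
cmp ecx, 0  (cmp 0,0)
jne L2: not taken
mov [208], edx → M[208]=18
halt.

-16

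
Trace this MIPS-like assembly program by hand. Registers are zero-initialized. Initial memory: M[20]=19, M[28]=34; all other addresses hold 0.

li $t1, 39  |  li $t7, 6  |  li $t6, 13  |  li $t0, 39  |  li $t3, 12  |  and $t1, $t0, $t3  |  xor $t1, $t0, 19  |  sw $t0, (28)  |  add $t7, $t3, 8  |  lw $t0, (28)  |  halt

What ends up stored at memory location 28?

after li $t1, 39: $t1=39
after li $t7, 6: $t7=6
after li $t6, 13: $t6=13
after li $t0, 39: $t0=39
after li $t3, 12: $t3=12
after and $t1, $t0, $t3: $t1=39&12=4
after xor $t1, $t0, 19: $t1=39^19=52
sw $t0, (28) → M[28]=39
after add $t7, $t3, 8: $t7=12+8=20
after lw $t0, (28): $t0=M[28]=39
halt.

39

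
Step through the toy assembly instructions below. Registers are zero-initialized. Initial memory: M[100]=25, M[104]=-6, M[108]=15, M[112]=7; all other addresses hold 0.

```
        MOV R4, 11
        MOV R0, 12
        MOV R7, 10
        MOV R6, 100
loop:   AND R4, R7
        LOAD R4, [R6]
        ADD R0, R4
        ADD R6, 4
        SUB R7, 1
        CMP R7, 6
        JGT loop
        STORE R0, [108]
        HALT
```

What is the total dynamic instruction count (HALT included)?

34

MOV R4, 11 → R4=11
MOV R0, 12 → R0=12
MOV R7, 10 → R7=10
MOV R6, 100 → R6=100
AND R4, R7 → R4=11&10=10
LOAD R4, [R6] → R4=M[100]=25
ADD R0, R4 → R0=12+25=37
ADD R6, 4 → R6=100+4=104
SUB R7, 1 → R7=10-1=9
CMP R7, 6  (cmp 9,6)
JGT loop: taken
AND R4, R7 → R4=25&9=9
LOAD R4, [R6] → R4=M[104]=-6
ADD R0, R4 → R0=37+(-6)=31
ADD R6, 4 → R6=104+4=108
SUB R7, 1 → R7=9-1=8
CMP R7, 6  (cmp 8,6)
JGT loop: taken
AND R4, R7 → R4=(-6)&8=8
LOAD R4, [R6] → R4=M[108]=15
ADD R0, R4 → R0=31+15=46
ADD R6, 4 → R6=108+4=112
SUB R7, 1 → R7=8-1=7
CMP R7, 6  (cmp 7,6)
JGT loop: taken
AND R4, R7 → R4=15&7=7
LOAD R4, [R6] → R4=M[112]=7
ADD R0, R4 → R0=46+7=53
ADD R6, 4 → R6=112+4=116
SUB R7, 1 → R7=7-1=6
CMP R7, 6  (cmp 6,6)
JGT loop: not taken
STORE R0, [108] → M[108]=53
halt.
Total executed instructions: 34.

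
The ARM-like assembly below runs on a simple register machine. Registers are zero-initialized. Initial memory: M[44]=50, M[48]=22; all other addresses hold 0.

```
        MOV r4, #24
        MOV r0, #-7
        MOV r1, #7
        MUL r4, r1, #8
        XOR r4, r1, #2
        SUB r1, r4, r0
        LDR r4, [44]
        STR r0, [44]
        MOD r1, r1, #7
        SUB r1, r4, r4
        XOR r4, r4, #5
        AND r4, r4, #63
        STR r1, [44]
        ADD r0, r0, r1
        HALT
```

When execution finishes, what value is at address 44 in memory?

0

r4=24
r0=-7
r1=7
r4=7*8=56
r4=7^2=5
r1=5-(-7)=12
r4=M[44]=50
STR r0, [44] → M[44]=-7
r1=12%7=5
r1=50-50=0
r4=50^5=55
r4=55&63=55
STR r1, [44] → M[44]=0
r0=(-7)+0=-7
halt.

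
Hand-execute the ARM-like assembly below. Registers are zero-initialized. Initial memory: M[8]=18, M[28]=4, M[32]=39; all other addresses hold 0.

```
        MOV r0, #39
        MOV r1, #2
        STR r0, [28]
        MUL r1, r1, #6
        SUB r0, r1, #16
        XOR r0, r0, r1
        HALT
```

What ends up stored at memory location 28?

after MOV r0, #39: r0=39
after MOV r1, #2: r1=2
STR r0, [28] → M[28]=39
after MUL r1, r1, #6: r1=2*6=12
after SUB r0, r1, #16: r0=12-16=-4
after XOR r0, r0, r1: r0=(-4)^12=-16
halt.

39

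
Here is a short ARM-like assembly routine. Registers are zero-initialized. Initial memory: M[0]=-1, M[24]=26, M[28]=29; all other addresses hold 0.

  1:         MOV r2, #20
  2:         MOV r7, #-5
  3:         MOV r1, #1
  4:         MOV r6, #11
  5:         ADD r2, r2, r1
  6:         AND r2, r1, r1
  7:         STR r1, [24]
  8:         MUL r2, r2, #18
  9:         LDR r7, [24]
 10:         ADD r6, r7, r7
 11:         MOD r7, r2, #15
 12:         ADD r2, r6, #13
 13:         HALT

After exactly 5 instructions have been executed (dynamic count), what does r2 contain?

after MOV r2, #20: r2=20
after MOV r7, #-5: r7=-5
after MOV r1, #1: r1=1
after MOV r6, #11: r6=11
after ADD r2, r2, r1: r2=20+1=21
After step 5: r2 = 21.

21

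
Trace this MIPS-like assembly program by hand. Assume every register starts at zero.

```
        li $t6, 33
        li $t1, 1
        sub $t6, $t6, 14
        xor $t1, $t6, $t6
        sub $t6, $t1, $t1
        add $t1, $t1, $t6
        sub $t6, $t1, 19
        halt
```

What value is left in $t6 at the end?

after li $t6, 33: $t6=33
after li $t1, 1: $t1=1
after sub $t6, $t6, 14: $t6=33-14=19
after xor $t1, $t6, $t6: $t1=19^19=0
after sub $t6, $t1, $t1: $t6=0-0=0
after add $t1, $t1, $t6: $t1=0+0=0
after sub $t6, $t1, 19: $t6=0-19=-19
halt.

-19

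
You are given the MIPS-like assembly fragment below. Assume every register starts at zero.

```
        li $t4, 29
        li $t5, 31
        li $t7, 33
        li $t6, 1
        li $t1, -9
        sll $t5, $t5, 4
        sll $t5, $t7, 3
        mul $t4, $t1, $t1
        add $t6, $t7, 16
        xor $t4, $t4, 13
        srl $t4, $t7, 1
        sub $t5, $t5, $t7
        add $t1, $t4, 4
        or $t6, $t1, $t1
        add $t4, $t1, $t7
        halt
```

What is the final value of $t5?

li $t4, 29 → $t4=29
li $t5, 31 → $t5=31
li $t7, 33 → $t7=33
li $t6, 1 → $t6=1
li $t1, -9 → $t1=-9
sll $t5, $t5, 4 → $t5=31<<4=496
sll $t5, $t7, 3 → $t5=33<<3=264
mul $t4, $t1, $t1 → $t4=(-9)*(-9)=81
add $t6, $t7, 16 → $t6=33+16=49
xor $t4, $t4, 13 → $t4=81^13=92
srl $t4, $t7, 1 → $t4=33>>1=16
sub $t5, $t5, $t7 → $t5=264-33=231
add $t1, $t4, 4 → $t1=16+4=20
or $t6, $t1, $t1 → $t6=20|20=20
add $t4, $t1, $t7 → $t4=20+33=53
halt.

231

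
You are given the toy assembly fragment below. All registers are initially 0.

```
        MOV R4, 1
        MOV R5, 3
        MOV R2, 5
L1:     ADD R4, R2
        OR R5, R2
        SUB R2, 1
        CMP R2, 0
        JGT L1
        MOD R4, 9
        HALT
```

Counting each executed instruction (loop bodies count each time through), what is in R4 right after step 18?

13

MOV R4, 1 → R4=1
MOV R5, 3 → R5=3
MOV R2, 5 → R2=5
ADD R4, R2 → R4=1+5=6
OR R5, R2 → R5=3|5=7
SUB R2, 1 → R2=5-1=4
CMP R2, 0  (cmp 4,0)
JGT L1: taken
ADD R4, R2 → R4=6+4=10
OR R5, R2 → R5=7|4=7
SUB R2, 1 → R2=4-1=3
CMP R2, 0  (cmp 3,0)
JGT L1: taken
ADD R4, R2 → R4=10+3=13
OR R5, R2 → R5=7|3=7
SUB R2, 1 → R2=3-1=2
CMP R2, 0  (cmp 2,0)
JGT L1: taken
After step 18: R4 = 13.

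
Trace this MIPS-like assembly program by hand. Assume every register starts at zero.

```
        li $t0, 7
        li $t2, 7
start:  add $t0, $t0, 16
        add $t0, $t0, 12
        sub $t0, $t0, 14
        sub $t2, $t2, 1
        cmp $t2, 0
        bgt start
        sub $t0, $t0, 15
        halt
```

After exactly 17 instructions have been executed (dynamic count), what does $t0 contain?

49

$t0=7
$t2=7
$t0=7+16=23
$t0=23+12=35
$t0=35-14=21
$t2=7-1=6
cmp $t2, 0  (cmp 6,0)
bgt start: taken
$t0=21+16=37
$t0=37+12=49
$t0=49-14=35
$t2=6-1=5
cmp $t2, 0  (cmp 5,0)
bgt start: taken
$t0=35+16=51
$t0=51+12=63
$t0=63-14=49
After step 17: $t0 = 49.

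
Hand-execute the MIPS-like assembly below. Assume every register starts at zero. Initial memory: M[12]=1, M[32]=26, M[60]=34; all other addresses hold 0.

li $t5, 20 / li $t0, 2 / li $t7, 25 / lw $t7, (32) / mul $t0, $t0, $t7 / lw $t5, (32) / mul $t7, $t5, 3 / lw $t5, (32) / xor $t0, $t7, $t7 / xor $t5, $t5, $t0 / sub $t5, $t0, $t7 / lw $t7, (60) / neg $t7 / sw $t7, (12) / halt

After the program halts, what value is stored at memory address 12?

-34

after li $t5, 20: $t5=20
after li $t0, 2: $t0=2
after li $t7, 25: $t7=25
after lw $t7, (32): $t7=M[32]=26
after mul $t0, $t0, $t7: $t0=2*26=52
after lw $t5, (32): $t5=M[32]=26
after mul $t7, $t5, 3: $t7=26*3=78
after lw $t5, (32): $t5=M[32]=26
after xor $t0, $t7, $t7: $t0=78^78=0
after xor $t5, $t5, $t0: $t5=26^0=26
after sub $t5, $t0, $t7: $t5=0-78=-78
after lw $t7, (60): $t7=M[60]=34
after neg $t7: $t7=-(34)=-34
sw $t7, (12) → M[12]=-34
halt.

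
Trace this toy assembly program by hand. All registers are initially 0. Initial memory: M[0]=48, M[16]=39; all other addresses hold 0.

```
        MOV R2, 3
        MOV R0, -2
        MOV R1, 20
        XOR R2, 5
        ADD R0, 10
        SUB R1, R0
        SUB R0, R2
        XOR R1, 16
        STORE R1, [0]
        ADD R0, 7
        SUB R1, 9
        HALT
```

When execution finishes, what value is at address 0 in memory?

MOV R2, 3 → R2=3
MOV R0, -2 → R0=-2
MOV R1, 20 → R1=20
XOR R2, 5 → R2=3^5=6
ADD R0, 10 → R0=(-2)+10=8
SUB R1, R0 → R1=20-8=12
SUB R0, R2 → R0=8-6=2
XOR R1, 16 → R1=12^16=28
STORE R1, [0] → M[0]=28
ADD R0, 7 → R0=2+7=9
SUB R1, 9 → R1=28-9=19
halt.

28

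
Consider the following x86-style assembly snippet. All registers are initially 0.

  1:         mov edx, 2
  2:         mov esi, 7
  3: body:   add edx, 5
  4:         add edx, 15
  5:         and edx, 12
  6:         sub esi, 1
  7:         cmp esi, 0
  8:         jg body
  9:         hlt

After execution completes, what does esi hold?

0

edx=2
esi=7
edx=2+5=7
edx=7+15=22
edx=22&12=4
esi=7-1=6
cmp esi, 0  (cmp 6,0)
jg body: taken
edx=4+5=9
edx=9+15=24
edx=24&12=8
esi=6-1=5
cmp esi, 0  (cmp 5,0)
jg body: taken
edx=8+5=13
edx=13+15=28
edx=28&12=12
esi=5-1=4
cmp esi, 0  (cmp 4,0)
jg body: taken
edx=12+5=17
edx=17+15=32
edx=32&12=0
esi=4-1=3
cmp esi, 0  (cmp 3,0)
jg body: taken
edx=0+5=5
edx=5+15=20
edx=20&12=4
esi=3-1=2
cmp esi, 0  (cmp 2,0)
jg body: taken
edx=4+5=9
edx=9+15=24
edx=24&12=8
esi=2-1=1
cmp esi, 0  (cmp 1,0)
jg body: taken
edx=8+5=13
edx=13+15=28
edx=28&12=12
esi=1-1=0
cmp esi, 0  (cmp 0,0)
jg body: not taken
halt.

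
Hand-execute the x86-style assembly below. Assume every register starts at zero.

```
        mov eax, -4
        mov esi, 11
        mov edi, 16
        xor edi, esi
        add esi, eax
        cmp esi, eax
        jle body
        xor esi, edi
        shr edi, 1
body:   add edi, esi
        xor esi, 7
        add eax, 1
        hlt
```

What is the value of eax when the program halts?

-3

mov eax, -4 → eax=-4
mov esi, 11 → esi=11
mov edi, 16 → edi=16
xor edi, esi → edi=16^11=27
add esi, eax → esi=11+(-4)=7
cmp esi, eax  (cmp 7,-4)
jle body: not taken
xor esi, edi → esi=7^27=28
shr edi, 1 → edi=27>>1=13
add edi, esi → edi=13+28=41
xor esi, 7 → esi=28^7=27
add eax, 1 → eax=(-4)+1=-3
halt.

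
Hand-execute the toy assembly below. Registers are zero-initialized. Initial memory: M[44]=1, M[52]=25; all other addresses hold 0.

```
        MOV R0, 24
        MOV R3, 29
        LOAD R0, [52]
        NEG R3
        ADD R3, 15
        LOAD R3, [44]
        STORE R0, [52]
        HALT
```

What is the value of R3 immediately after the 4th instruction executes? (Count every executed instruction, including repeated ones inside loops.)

after MOV R0, 24: R0=24
after MOV R3, 29: R3=29
after LOAD R0, [52]: R0=M[52]=25
after NEG R3: R3=-(29)=-29
After step 4: R3 = -29.

-29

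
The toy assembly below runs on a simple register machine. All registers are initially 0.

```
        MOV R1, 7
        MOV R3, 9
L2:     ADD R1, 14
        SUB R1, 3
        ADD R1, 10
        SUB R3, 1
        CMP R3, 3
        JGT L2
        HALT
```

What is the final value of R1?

after MOV R1, 7: R1=7
after MOV R3, 9: R3=9
after ADD R1, 14: R1=7+14=21
after SUB R1, 3: R1=21-3=18
after ADD R1, 10: R1=18+10=28
after SUB R3, 1: R3=9-1=8
CMP R3, 3  (cmp 8,3)
JGT L2: taken
after ADD R1, 14: R1=28+14=42
after SUB R1, 3: R1=42-3=39
after ADD R1, 10: R1=39+10=49
after SUB R3, 1: R3=8-1=7
CMP R3, 3  (cmp 7,3)
JGT L2: taken
after ADD R1, 14: R1=49+14=63
after SUB R1, 3: R1=63-3=60
after ADD R1, 10: R1=60+10=70
after SUB R3, 1: R3=7-1=6
CMP R3, 3  (cmp 6,3)
JGT L2: taken
after ADD R1, 14: R1=70+14=84
after SUB R1, 3: R1=84-3=81
after ADD R1, 10: R1=81+10=91
after SUB R3, 1: R3=6-1=5
CMP R3, 3  (cmp 5,3)
JGT L2: taken
after ADD R1, 14: R1=91+14=105
after SUB R1, 3: R1=105-3=102
after ADD R1, 10: R1=102+10=112
after SUB R3, 1: R3=5-1=4
CMP R3, 3  (cmp 4,3)
JGT L2: taken
after ADD R1, 14: R1=112+14=126
after SUB R1, 3: R1=126-3=123
after ADD R1, 10: R1=123+10=133
after SUB R3, 1: R3=4-1=3
CMP R3, 3  (cmp 3,3)
JGT L2: not taken
halt.

133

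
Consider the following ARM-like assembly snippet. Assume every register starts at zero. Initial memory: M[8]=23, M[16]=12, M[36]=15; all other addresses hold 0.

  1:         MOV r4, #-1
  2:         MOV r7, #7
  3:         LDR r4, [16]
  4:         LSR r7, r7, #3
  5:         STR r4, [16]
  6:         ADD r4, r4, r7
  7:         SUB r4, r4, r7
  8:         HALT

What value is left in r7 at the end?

MOV r4, #-1 → r4=-1
MOV r7, #7 → r7=7
LDR r4, [16] → r4=M[16]=12
LSR r7, r7, #3 → r7=7>>3=0
STR r4, [16] → M[16]=12
ADD r4, r4, r7 → r4=12+0=12
SUB r4, r4, r7 → r4=12-0=12
halt.

0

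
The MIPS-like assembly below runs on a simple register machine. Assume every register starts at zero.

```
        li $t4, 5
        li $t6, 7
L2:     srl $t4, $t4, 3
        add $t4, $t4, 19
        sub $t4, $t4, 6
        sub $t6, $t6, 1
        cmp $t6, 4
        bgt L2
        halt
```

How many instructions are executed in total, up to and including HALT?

$t4=5
$t6=7
$t4=5>>3=0
$t4=0+19=19
$t4=19-6=13
$t6=7-1=6
cmp $t6, 4  (cmp 6,4)
bgt L2: taken
$t4=13>>3=1
$t4=1+19=20
$t4=20-6=14
$t6=6-1=5
cmp $t6, 4  (cmp 5,4)
bgt L2: taken
$t4=14>>3=1
$t4=1+19=20
$t4=20-6=14
$t6=5-1=4
cmp $t6, 4  (cmp 4,4)
bgt L2: not taken
halt.
Total executed instructions: 21.

21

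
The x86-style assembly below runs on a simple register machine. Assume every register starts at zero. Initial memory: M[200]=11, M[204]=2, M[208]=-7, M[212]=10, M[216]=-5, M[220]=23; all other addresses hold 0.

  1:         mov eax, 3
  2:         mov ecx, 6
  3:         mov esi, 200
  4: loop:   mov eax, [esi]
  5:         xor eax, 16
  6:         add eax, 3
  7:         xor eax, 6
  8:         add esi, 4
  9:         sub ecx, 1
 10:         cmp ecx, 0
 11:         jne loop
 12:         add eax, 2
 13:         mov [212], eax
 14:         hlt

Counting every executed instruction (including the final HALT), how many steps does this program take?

after mov eax, 3: eax=3
after mov ecx, 6: ecx=6
after mov esi, 200: esi=200
after mov eax, [esi]: eax=M[200]=11
after xor eax, 16: eax=11^16=27
after add eax, 3: eax=27+3=30
after xor eax, 6: eax=30^6=24
after add esi, 4: esi=200+4=204
after sub ecx, 1: ecx=6-1=5
cmp ecx, 0  (cmp 5,0)
jne loop: taken
after mov eax, [esi]: eax=M[204]=2
after xor eax, 16: eax=2^16=18
after add eax, 3: eax=18+3=21
after xor eax, 6: eax=21^6=19
after add esi, 4: esi=204+4=208
after sub ecx, 1: ecx=5-1=4
cmp ecx, 0  (cmp 4,0)
jne loop: taken
after mov eax, [esi]: eax=M[208]=-7
after xor eax, 16: eax=(-7)^16=-23
after add eax, 3: eax=(-23)+3=-20
after xor eax, 6: eax=(-20)^6=-22
after add esi, 4: esi=208+4=212
after sub ecx, 1: ecx=4-1=3
cmp ecx, 0  (cmp 3,0)
jne loop: taken
after mov eax, [esi]: eax=M[212]=10
after xor eax, 16: eax=10^16=26
after add eax, 3: eax=26+3=29
after xor eax, 6: eax=29^6=27
after add esi, 4: esi=212+4=216
after sub ecx, 1: ecx=3-1=2
cmp ecx, 0  (cmp 2,0)
jne loop: taken
after mov eax, [esi]: eax=M[216]=-5
after xor eax, 16: eax=(-5)^16=-21
after add eax, 3: eax=(-21)+3=-18
after xor eax, 6: eax=(-18)^6=-24
after add esi, 4: esi=216+4=220
after sub ecx, 1: ecx=2-1=1
cmp ecx, 0  (cmp 1,0)
jne loop: taken
after mov eax, [esi]: eax=M[220]=23
after xor eax, 16: eax=23^16=7
after add eax, 3: eax=7+3=10
after xor eax, 6: eax=10^6=12
after add esi, 4: esi=220+4=224
after sub ecx, 1: ecx=1-1=0
cmp ecx, 0  (cmp 0,0)
jne loop: not taken
after add eax, 2: eax=12+2=14
mov [212], eax → M[212]=14
halt.
Total executed instructions: 54.

54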